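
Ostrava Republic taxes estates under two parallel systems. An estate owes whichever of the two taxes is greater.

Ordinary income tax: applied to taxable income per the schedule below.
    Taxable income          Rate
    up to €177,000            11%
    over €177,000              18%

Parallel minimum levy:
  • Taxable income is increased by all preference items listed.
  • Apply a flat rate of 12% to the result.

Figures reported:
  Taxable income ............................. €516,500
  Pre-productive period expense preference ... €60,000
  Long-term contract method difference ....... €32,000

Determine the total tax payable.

Parallel minimum levy:
  Adjusted income: €516,500 + €60,000 + €32,000 = €608,500
  €608,500 × 12% = €73,020

Ordinary income tax:
  €177,000 × 11% = €19,470
  €339,500 × 18% = €61,110
  → €80,580

€80,580 > €73,020, so the ordinary income tax governs.

€80,580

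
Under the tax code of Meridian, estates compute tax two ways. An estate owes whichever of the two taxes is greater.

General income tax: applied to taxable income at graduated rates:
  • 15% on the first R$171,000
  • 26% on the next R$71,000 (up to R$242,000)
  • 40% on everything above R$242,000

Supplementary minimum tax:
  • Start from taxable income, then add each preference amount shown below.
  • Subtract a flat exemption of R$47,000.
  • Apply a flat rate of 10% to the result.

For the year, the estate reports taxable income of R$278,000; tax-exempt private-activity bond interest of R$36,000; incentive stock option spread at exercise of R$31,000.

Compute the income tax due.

R$58,510

General income tax:
  R$171,000 × 15% = R$25,650
  R$71,000 × 26% = R$18,460
  R$36,000 × 40% = R$14,400
  → R$58,510

Supplementary minimum tax:
  Adjusted income: R$278,000 + R$36,000 + R$31,000 = R$345,000
  Less exemption R$47,000 → base R$298,000
  R$298,000 × 10% = R$29,800

R$58,510 > R$29,800, so the general income tax governs.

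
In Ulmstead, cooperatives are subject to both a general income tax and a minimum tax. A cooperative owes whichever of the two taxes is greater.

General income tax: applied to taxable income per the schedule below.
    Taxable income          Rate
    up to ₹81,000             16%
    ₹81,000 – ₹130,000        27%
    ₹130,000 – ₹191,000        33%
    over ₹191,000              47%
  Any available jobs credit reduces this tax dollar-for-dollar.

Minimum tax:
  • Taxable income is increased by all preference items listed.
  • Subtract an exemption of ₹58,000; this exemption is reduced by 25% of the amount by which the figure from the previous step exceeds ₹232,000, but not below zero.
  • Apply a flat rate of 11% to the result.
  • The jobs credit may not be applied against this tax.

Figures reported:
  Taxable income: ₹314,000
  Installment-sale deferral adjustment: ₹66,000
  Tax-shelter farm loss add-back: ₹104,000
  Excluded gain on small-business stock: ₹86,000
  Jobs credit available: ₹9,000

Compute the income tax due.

General income tax:
  ₹81,000 × 16% = ₹12,960
  ₹49,000 × 27% = ₹13,230
  ₹61,000 × 33% = ₹20,130
  ₹123,000 × 47% = ₹57,810
  → ₹104,130
  Less jobs credit ₹9,000 → ₹95,130

Minimum tax:
  Adjusted income: ₹314,000 + ₹66,000 + ₹104,000 + ₹86,000 = ₹570,000
  Exemption: 25% × (₹570,000 − ₹232,000) = ₹84,500 ≥ ₹58,000, so the exemption is fully phased out
  Base: ₹570,000 − ₹0 = ₹570,000
  ₹570,000 × 11% = ₹62,700

₹95,130 > ₹62,700, so the general income tax governs.

₹95,130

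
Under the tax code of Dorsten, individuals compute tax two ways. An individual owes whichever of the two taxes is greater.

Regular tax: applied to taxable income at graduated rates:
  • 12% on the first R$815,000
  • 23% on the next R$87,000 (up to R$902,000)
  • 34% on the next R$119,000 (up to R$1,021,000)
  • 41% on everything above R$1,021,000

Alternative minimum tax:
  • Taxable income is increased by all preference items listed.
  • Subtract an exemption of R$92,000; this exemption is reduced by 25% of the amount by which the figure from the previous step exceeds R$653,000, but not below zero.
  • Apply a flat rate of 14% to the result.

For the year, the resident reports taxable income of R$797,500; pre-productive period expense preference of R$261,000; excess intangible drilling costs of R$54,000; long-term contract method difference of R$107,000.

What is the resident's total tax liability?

Alternative minimum tax:
  Adjusted income: R$797,500 + R$261,000 + R$54,000 + R$107,000 = R$1,219,500
  Exemption: 25% × (R$1,219,500 − R$653,000) = R$141,625 ≥ R$92,000, so the exemption is fully phased out
  Base: R$1,219,500 − R$0 = R$1,219,500
  R$1,219,500 × 14% = R$170,730

Regular tax:
  R$797,500 × 12% = R$95,700

R$170,730 > R$95,700, so the alternative minimum tax is the binding amount.

R$170,730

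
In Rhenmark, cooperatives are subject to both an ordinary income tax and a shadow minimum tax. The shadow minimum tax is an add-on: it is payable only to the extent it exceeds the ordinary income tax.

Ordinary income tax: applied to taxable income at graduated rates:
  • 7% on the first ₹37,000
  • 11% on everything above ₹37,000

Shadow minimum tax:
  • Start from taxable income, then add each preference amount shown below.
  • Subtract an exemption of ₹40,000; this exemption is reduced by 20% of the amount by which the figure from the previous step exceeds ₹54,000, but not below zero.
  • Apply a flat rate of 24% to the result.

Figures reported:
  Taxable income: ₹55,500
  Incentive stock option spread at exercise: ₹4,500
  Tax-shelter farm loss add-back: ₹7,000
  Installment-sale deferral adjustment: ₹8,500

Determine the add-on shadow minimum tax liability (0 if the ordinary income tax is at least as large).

₹4,927

Shadow minimum tax:
  Adjusted income: ₹55,500 + ₹4,500 + ₹7,000 + ₹8,500 = ₹75,500
  Exemption: ₹40,000 − 20% × (₹75,500 − ₹54,000) = ₹40,000 − ₹4,300 = ₹35,700
  Base: ₹75,500 − ₹35,700 = ₹39,800
  ₹39,800 × 24% = ₹9,552

Ordinary income tax:
  ₹37,000 × 7% = ₹2,590
  ₹18,500 × 11% = ₹2,035
  → ₹4,625

Excess of shadow minimum tax over ordinary income tax: ₹9,552 − ₹4,625 = ₹4,927.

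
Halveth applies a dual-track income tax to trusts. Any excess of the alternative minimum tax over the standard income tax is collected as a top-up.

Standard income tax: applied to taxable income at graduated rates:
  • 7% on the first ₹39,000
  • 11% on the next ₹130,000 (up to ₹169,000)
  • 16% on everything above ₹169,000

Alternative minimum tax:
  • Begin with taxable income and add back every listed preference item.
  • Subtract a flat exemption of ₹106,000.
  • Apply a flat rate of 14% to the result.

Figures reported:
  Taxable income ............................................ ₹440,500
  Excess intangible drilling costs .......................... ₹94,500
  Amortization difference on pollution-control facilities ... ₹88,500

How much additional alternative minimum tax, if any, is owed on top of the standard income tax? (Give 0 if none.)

Alternative minimum tax:
  Adjusted income: ₹440,500 + ₹94,500 + ₹88,500 = ₹623,500
  Less exemption ₹106,000 → base ₹517,500
  ₹517,500 × 14% = ₹72,450

Standard income tax:
  ₹39,000 × 7% = ₹2,730
  ₹130,000 × 11% = ₹14,300
  ₹271,500 × 16% = ₹43,440
  → ₹60,470

Excess of alternative minimum tax over standard income tax: ₹72,450 − ₹60,470 = ₹11,980.

₹11,980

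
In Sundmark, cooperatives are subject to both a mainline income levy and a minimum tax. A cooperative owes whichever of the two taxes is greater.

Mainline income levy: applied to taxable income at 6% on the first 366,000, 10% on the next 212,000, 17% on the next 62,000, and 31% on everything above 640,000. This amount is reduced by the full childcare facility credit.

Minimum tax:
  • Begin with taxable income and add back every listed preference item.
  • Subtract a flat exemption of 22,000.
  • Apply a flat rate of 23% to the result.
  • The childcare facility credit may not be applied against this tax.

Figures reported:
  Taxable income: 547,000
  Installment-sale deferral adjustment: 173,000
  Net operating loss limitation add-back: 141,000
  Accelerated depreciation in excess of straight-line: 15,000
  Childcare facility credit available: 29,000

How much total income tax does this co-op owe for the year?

Mainline income levy:
  366,000 × 6% = 21,960
  181,000 × 10% = 18,100
  → 40,060
  Less childcare facility credit 29,000 → 11,060

Minimum tax:
  Adjusted income: 547,000 + 173,000 + 141,000 + 15,000 = 876,000
  Less exemption 22,000 → base 854,000
  854,000 × 23% = 196,420

196,420 > 11,060, so the minimum tax is the binding amount.

196,420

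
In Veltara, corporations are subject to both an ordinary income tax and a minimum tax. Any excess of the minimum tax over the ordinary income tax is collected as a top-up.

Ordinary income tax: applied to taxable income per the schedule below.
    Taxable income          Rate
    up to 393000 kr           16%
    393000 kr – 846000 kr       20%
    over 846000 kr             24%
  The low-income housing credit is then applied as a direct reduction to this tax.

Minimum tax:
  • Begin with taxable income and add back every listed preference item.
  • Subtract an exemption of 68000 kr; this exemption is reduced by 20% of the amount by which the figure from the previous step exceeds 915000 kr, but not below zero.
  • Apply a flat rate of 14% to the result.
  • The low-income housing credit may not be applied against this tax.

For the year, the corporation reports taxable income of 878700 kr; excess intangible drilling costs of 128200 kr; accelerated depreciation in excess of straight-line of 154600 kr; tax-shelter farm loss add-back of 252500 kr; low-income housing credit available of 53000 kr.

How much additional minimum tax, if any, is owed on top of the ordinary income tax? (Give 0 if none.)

Ordinary income tax:
  393000 kr × 16% = 62880 kr
  453000 kr × 20% = 90600 kr
  32700 kr × 24% = 7848 kr
  → 161328 kr
  Less low-income housing credit 53000 kr → 108328 kr

Minimum tax:
  Adjusted income: 878700 kr + 128200 kr + 154600 kr + 252500 kr = 1414000 kr
  Exemption: 20% × (1414000 kr − 915000 kr) = 99800 kr ≥ 68000 kr, so the exemption is fully phased out
  Base: 1414000 kr − 0 kr = 1414000 kr
  1414000 kr × 14% = 197960 kr

Excess of minimum tax over ordinary income tax: 197960 kr − 108328 kr = 89632 kr.

89632 kr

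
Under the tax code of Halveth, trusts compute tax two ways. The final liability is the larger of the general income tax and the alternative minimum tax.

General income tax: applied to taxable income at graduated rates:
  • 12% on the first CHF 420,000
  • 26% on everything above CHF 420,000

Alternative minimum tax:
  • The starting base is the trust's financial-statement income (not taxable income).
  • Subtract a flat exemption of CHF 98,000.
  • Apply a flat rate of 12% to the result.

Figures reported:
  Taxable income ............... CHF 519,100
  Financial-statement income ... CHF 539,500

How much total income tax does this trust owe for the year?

Alternative minimum tax:
  Base (financial-statement income): CHF 539,500
  Less exemption CHF 98,000 → base CHF 441,500
  CHF 441,500 × 12% = CHF 52,980

General income tax:
  CHF 420,000 × 12% = CHF 50,400
  CHF 99,100 × 26% = CHF 25,766
  → CHF 76,166

CHF 76,166 > CHF 52,980, so the general income tax governs.

CHF 76,166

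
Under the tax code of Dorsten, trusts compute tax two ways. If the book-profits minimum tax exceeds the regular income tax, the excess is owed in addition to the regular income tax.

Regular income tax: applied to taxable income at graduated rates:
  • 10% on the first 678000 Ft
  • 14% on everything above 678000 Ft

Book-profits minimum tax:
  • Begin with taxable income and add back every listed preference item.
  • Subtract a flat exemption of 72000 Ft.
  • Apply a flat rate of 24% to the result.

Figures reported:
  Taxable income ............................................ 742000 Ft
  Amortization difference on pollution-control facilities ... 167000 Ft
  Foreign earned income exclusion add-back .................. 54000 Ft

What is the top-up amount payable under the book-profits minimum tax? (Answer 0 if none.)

Book-profits minimum tax:
  Adjusted income: 742000 Ft + 167000 Ft + 54000 Ft = 963000 Ft
  Less exemption 72000 Ft → base 891000 Ft
  891000 Ft × 24% = 213840 Ft

Regular income tax:
  678000 Ft × 10% = 67800 Ft
  64000 Ft × 14% = 8960 Ft
  → 76760 Ft

Excess of book-profits minimum tax over regular income tax: 213840 Ft − 76760 Ft = 137080 Ft.

137080 Ft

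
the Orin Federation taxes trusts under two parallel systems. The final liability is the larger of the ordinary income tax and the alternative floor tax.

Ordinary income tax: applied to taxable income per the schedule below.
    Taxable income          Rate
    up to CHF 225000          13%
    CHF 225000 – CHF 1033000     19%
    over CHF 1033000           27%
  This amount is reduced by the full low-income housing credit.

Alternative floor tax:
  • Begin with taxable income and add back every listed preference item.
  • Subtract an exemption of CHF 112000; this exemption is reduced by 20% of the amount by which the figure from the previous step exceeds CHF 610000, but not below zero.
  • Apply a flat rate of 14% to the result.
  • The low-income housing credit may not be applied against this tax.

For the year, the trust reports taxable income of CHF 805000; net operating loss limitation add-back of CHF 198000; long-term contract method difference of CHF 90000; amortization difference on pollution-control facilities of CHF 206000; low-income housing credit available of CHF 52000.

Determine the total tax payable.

CHF 181860

Alternative floor tax:
  Adjusted income: CHF 805000 + CHF 198000 + CHF 90000 + CHF 206000 = CHF 1299000
  Exemption: 20% × (CHF 1299000 − CHF 610000) = CHF 137800 ≥ CHF 112000, so the exemption is fully phased out
  Base: CHF 1299000 − CHF 0 = CHF 1299000
  CHF 1299000 × 14% = CHF 181860

Ordinary income tax:
  CHF 225000 × 13% = CHF 29250
  CHF 580000 × 19% = CHF 110200
  → CHF 139450
  Less low-income housing credit CHF 52000 → CHF 87450

CHF 181860 > CHF 87450, so the alternative floor tax is the binding amount.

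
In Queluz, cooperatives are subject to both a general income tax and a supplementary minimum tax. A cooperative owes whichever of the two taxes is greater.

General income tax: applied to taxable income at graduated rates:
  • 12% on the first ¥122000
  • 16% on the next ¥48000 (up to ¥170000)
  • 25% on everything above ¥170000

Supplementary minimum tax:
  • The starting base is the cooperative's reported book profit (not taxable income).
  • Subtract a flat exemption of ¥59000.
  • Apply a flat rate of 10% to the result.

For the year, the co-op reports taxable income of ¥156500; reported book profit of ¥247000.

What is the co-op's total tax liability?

¥20160

General income tax:
  ¥122000 × 12% = ¥14640
  ¥34500 × 16% = ¥5520
  → ¥20160

Supplementary minimum tax:
  Base (reported book profit): ¥247000
  Less exemption ¥59000 → base ¥188000
  ¥188000 × 10% = ¥18800

¥20160 > ¥18800, so the general income tax governs.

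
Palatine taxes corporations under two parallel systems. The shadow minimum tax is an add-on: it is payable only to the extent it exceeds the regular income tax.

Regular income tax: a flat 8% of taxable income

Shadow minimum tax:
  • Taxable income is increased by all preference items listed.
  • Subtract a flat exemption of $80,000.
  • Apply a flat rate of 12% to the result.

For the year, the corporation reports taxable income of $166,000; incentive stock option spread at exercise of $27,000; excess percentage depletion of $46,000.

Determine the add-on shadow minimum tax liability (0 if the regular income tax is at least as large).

$5,800

Regular income tax:
  $166,000 × 8% = $13,280

Shadow minimum tax:
  Adjusted income: $166,000 + $27,000 + $46,000 = $239,000
  Less exemption $80,000 → base $159,000
  $159,000 × 12% = $19,080

Excess of shadow minimum tax over regular income tax: $19,080 − $13,280 = $5,800.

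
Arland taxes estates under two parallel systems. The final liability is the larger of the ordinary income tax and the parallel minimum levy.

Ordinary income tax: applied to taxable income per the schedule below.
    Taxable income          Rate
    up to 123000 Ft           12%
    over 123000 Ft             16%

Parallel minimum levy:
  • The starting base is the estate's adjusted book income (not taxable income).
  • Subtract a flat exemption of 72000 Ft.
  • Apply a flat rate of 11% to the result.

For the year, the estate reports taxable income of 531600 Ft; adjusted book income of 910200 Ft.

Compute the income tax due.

Ordinary income tax:
  123000 Ft × 12% = 14760 Ft
  408600 Ft × 16% = 65376 Ft
  → 80136 Ft

Parallel minimum levy:
  Base (adjusted book income): 910200 Ft
  Less exemption 72000 Ft → base 838200 Ft
  838200 Ft × 11% = 92202 Ft

92202 Ft > 80136 Ft, so the parallel minimum levy is the binding amount.

92202 Ft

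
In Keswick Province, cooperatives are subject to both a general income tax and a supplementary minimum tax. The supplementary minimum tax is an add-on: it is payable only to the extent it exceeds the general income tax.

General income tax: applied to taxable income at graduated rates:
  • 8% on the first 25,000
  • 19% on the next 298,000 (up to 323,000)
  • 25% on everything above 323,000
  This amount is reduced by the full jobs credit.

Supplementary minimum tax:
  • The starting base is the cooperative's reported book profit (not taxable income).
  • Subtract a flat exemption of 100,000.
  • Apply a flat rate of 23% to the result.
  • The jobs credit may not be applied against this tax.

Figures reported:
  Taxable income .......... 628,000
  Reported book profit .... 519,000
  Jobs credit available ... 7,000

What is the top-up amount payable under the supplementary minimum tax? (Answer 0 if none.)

0

Supplementary minimum tax:
  Base (reported book profit): 519,000
  Less exemption 100,000 → base 419,000
  419,000 × 23% = 96,370

General income tax:
  25,000 × 8% = 2,000
  298,000 × 19% = 56,620
  305,000 × 25% = 76,250
  → 134,870
  Less jobs credit 7,000 → 127,870

96,370 ≤ 127,870, so no add-on is due.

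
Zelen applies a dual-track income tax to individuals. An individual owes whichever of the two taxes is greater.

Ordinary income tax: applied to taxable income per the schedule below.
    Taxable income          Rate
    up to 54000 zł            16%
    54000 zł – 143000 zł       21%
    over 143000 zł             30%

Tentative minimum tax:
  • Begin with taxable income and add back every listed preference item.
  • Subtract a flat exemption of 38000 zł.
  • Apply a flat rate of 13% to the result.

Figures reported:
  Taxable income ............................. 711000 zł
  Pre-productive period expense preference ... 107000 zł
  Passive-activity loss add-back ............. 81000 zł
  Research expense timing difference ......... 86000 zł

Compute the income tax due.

197730 zł

Ordinary income tax:
  54000 zł × 16% = 8640 zł
  89000 zł × 21% = 18690 zł
  568000 zł × 30% = 170400 zł
  → 197730 zł

Tentative minimum tax:
  Adjusted income: 711000 zł + 107000 zł + 81000 zł + 86000 zł = 985000 zł
  Less exemption 38000 zł → base 947000 zł
  947000 zł × 13% = 123110 zł

197730 zł > 123110 zł, so the ordinary income tax governs.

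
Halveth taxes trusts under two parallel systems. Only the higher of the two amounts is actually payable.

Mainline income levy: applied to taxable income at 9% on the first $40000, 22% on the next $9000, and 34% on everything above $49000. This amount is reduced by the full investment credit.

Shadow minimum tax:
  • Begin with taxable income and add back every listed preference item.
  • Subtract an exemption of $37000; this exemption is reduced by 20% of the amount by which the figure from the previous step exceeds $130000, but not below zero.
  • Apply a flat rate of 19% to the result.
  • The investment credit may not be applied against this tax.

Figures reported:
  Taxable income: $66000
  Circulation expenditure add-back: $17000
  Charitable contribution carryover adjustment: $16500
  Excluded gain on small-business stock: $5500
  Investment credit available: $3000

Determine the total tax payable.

$12920

Shadow minimum tax:
  Adjusted income: $66000 + $17000 + $16500 + $5500 = $105000
  Exemption: $105000 ≤ $130000, so full $37000 applies
  Base: $105000 − $37000 = $68000
  $68000 × 19% = $12920

Mainline income levy:
  $40000 × 9% = $3600
  $9000 × 22% = $1980
  $17000 × 34% = $5780
  → $11360
  Less investment credit $3000 → $8360

$12920 > $8360, so the shadow minimum tax is the binding amount.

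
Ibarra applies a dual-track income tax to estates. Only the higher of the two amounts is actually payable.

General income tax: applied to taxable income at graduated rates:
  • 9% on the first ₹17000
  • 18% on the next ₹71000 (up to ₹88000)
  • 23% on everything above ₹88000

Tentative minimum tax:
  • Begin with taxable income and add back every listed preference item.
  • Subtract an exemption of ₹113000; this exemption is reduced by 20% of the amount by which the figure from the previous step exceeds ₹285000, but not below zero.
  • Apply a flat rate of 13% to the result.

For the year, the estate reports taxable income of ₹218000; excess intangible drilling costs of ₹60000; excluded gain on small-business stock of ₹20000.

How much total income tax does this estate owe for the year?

₹44210

Tentative minimum tax:
  Adjusted income: ₹218000 + ₹60000 + ₹20000 = ₹298000
  Exemption: ₹113000 − 20% × (₹298000 − ₹285000) = ₹113000 − ₹2600 = ₹110400
  Base: ₹298000 − ₹110400 = ₹187600
  ₹187600 × 13% = ₹24388

General income tax:
  ₹17000 × 9% = ₹1530
  ₹71000 × 18% = ₹12780
  ₹130000 × 23% = ₹29900
  → ₹44210

₹44210 > ₹24388, so the general income tax governs.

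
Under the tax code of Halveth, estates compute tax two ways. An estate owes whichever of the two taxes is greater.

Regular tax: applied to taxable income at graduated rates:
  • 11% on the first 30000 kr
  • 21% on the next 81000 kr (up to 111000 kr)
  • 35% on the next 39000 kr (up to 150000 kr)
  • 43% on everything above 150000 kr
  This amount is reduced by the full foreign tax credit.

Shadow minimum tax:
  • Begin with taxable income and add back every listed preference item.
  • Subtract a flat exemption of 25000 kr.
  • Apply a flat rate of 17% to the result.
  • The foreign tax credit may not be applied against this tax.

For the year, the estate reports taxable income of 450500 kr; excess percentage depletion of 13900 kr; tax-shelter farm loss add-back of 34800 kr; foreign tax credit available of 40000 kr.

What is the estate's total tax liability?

123175 kr

Shadow minimum tax:
  Adjusted income: 450500 kr + 13900 kr + 34800 kr = 499200 kr
  Less exemption 25000 kr → base 474200 kr
  474200 kr × 17% = 80614 kr

Regular tax:
  30000 kr × 11% = 3300 kr
  81000 kr × 21% = 17010 kr
  39000 kr × 35% = 13650 kr
  300500 kr × 43% = 129215 kr
  → 163175 kr
  Less foreign tax credit 40000 kr → 123175 kr

123175 kr > 80614 kr, so the regular tax governs.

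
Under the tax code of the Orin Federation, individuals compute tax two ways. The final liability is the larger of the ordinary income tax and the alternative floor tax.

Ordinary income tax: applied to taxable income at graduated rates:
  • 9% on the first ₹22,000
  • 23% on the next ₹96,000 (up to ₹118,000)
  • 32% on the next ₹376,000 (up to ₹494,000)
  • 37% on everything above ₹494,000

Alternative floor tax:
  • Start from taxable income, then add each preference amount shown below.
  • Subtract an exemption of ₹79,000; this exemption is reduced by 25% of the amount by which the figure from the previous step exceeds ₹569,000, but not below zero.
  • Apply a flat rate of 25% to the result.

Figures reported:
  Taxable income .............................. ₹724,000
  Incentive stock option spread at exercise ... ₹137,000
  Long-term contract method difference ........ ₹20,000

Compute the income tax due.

Ordinary income tax:
  ₹22,000 × 9% = ₹1,980
  ₹96,000 × 23% = ₹22,080
  ₹376,000 × 32% = ₹120,320
  ₹230,000 × 37% = ₹85,100
  → ₹229,480

Alternative floor tax:
  Adjusted income: ₹724,000 + ₹137,000 + ₹20,000 = ₹881,000
  Exemption: ₹79,000 − 25% × (₹881,000 − ₹569,000) = ₹79,000 − ₹78,000 = ₹1,000
  Base: ₹881,000 − ₹1,000 = ₹880,000
  ₹880,000 × 25% = ₹220,000

₹229,480 > ₹220,000, so the ordinary income tax governs.

₹229,480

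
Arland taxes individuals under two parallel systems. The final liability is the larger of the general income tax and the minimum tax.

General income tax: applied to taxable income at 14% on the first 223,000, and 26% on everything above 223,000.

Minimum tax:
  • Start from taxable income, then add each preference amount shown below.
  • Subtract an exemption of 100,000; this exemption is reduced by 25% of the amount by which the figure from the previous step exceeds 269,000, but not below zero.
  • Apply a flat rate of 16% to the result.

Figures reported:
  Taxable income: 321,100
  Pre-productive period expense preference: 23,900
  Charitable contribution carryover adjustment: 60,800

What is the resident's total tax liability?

General income tax:
  223,000 × 14% = 31,220
  98,100 × 26% = 25,506
  → 56,726

Minimum tax:
  Adjusted income: 321,100 + 23,900 + 60,800 = 405,800
  Exemption: 100,000 − 25% × (405,800 − 269,000) = 100,000 − 34,200 = 65,800
  Base: 405,800 − 65,800 = 340,000
  340,000 × 16% = 54,400

56,726 > 54,400, so the general income tax governs.

56,726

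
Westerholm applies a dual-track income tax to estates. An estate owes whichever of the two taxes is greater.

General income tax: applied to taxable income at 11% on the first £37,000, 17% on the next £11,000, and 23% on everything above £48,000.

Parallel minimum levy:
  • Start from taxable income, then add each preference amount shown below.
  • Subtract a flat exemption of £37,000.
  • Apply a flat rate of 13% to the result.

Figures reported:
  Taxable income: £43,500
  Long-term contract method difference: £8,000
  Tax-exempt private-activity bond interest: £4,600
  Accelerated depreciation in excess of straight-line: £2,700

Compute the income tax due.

£5,175

General income tax:
  £37,000 × 11% = £4,070
  £6,500 × 17% = £1,105
  → £5,175

Parallel minimum levy:
  Adjusted income: £43,500 + £8,000 + £4,600 + £2,700 = £58,800
  Less exemption £37,000 → base £21,800
  £21,800 × 13% = £2,834

£5,175 > £2,834, so the general income tax governs.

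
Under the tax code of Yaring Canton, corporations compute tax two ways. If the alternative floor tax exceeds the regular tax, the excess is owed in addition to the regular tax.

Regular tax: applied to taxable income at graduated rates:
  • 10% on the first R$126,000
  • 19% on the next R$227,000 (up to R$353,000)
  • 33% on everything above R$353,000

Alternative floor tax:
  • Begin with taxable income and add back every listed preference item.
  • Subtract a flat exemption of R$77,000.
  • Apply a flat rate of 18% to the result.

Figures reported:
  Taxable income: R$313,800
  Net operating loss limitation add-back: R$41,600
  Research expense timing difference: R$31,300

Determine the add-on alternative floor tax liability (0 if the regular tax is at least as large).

Regular tax:
  R$126,000 × 10% = R$12,600
  R$187,800 × 19% = R$35,682
  → R$48,282

Alternative floor tax:
  Adjusted income: R$313,800 + R$41,600 + R$31,300 = R$386,700
  Less exemption R$77,000 → base R$309,700
  R$309,700 × 18% = R$55,746

Excess of alternative floor tax over regular tax: R$55,746 − R$48,282 = R$7,464.

R$7,464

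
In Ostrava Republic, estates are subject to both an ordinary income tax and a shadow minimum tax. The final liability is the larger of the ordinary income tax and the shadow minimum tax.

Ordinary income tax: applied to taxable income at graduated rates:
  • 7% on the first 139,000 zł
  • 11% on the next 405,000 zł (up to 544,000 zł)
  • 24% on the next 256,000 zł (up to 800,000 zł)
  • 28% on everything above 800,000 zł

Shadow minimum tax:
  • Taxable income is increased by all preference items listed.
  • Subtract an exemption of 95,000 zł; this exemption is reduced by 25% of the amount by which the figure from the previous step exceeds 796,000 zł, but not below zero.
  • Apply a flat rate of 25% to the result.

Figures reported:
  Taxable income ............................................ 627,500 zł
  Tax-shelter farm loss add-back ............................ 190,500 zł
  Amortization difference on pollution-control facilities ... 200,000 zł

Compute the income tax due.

244,625 zł

Shadow minimum tax:
  Adjusted income: 627,500 zł + 190,500 zł + 200,000 zł = 1,018,000 zł
  Exemption: 95,000 zł − 25% × (1,018,000 zł − 796,000 zł) = 95,000 zł − 55,500 zł = 39,500 zł
  Base: 1,018,000 zł − 39,500 zł = 978,500 zł
  978,500 zł × 25% = 244,625 zł

Ordinary income tax:
  139,000 zł × 7% = 9,730 zł
  405,000 zł × 11% = 44,550 zł
  83,500 zł × 24% = 20,040 zł
  → 74,320 zł

244,625 zł > 74,320 zł, so the shadow minimum tax is the binding amount.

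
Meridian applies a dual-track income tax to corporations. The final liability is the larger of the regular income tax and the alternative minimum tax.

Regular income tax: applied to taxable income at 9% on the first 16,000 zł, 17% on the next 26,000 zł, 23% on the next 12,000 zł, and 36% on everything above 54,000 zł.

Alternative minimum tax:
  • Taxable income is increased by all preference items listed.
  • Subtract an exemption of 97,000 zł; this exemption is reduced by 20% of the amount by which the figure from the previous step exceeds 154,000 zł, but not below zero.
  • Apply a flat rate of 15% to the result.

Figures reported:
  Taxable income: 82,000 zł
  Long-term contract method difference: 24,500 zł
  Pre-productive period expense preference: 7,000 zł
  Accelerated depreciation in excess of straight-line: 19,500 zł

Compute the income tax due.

Alternative minimum tax:
  Adjusted income: 82,000 zł + 24,500 zł + 7,000 zł + 19,500 zł = 133,000 zł
  Exemption: 133,000 zł ≤ 154,000 zł, so full 97,000 zł applies
  Base: 133,000 zł − 97,000 zł = 36,000 zł
  36,000 zł × 15% = 5,400 zł

Regular income tax:
  16,000 zł × 9% = 1,440 zł
  26,000 zł × 17% = 4,420 zł
  12,000 zł × 23% = 2,760 zł
  28,000 zł × 36% = 10,080 zł
  → 18,700 zł

18,700 zł > 5,400 zł, so the regular income tax governs.

18,700 zł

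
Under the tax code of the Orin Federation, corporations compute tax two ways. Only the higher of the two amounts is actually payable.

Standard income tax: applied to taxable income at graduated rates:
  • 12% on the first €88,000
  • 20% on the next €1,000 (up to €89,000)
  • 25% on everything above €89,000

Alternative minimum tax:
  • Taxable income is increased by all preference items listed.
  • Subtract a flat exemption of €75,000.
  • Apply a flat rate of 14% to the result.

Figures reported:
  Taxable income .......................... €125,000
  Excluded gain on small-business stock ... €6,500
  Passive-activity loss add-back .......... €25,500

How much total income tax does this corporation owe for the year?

Alternative minimum tax:
  Adjusted income: €125,000 + €6,500 + €25,500 = €157,000
  Less exemption €75,000 → base €82,000
  €82,000 × 14% = €11,480

Standard income tax:
  €88,000 × 12% = €10,560
  €1,000 × 20% = €200
  €36,000 × 25% = €9,000
  → €19,760

€19,760 > €11,480, so the standard income tax governs.

€19,760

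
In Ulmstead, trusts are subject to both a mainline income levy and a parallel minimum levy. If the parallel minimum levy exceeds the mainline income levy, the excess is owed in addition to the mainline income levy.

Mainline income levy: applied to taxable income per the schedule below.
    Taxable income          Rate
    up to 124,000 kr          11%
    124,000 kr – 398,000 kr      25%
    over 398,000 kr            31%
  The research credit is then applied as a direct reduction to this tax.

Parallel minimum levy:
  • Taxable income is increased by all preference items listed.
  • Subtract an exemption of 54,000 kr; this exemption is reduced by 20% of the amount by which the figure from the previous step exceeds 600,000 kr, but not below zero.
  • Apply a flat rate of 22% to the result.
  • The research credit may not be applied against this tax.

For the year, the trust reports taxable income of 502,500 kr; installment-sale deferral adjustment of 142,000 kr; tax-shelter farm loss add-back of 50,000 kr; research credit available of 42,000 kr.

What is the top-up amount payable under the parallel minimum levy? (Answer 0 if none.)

Mainline income levy:
  124,000 kr × 11% = 13,640 kr
  274,000 kr × 25% = 68,500 kr
  104,500 kr × 31% = 32,395 kr
  → 114,535 kr
  Less research credit 42,000 kr → 72,535 kr

Parallel minimum levy:
  Adjusted income: 502,500 kr + 142,000 kr + 50,000 kr = 694,500 kr
  Exemption: 54,000 kr − 20% × (694,500 kr − 600,000 kr) = 54,000 kr − 18,900 kr = 35,100 kr
  Base: 694,500 kr − 35,100 kr = 659,400 kr
  659,400 kr × 22% = 145,068 kr

Excess of parallel minimum levy over mainline income levy: 145,068 kr − 72,535 kr = 72,533 kr.

72,533 kr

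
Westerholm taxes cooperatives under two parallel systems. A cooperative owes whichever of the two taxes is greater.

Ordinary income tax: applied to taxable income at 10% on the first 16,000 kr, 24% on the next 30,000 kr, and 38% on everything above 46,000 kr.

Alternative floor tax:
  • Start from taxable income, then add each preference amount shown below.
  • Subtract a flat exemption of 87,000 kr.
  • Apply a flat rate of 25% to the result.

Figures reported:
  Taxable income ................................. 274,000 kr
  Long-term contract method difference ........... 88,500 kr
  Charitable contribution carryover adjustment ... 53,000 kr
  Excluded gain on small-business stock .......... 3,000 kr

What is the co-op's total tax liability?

Alternative floor tax:
  Adjusted income: 274,000 kr + 88,500 kr + 53,000 kr + 3,000 kr = 418,500 kr
  Less exemption 87,000 kr → base 331,500 kr
  331,500 kr × 25% = 82,875 kr

Ordinary income tax:
  16,000 kr × 10% = 1,600 kr
  30,000 kr × 24% = 7,200 kr
  228,000 kr × 38% = 86,640 kr
  → 95,440 kr

95,440 kr > 82,875 kr, so the ordinary income tax governs.

95,440 kr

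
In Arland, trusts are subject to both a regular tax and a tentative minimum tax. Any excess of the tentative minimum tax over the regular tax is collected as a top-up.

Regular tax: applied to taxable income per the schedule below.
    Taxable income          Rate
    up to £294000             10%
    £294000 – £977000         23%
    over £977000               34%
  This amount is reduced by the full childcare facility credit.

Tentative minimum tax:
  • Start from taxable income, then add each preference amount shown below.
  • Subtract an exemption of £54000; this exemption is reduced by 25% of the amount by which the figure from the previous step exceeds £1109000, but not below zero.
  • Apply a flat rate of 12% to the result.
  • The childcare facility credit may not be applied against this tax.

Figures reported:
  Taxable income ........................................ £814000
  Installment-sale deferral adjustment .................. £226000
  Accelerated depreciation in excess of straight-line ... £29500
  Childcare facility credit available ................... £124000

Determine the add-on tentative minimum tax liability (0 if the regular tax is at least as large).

£96860

Tentative minimum tax:
  Adjusted income: £814000 + £226000 + £29500 = £1069500
  Exemption: £1069500 ≤ £1109000, so full £54000 applies
  Base: £1069500 − £54000 = £1015500
  £1015500 × 12% = £121860

Regular tax:
  £294000 × 10% = £29400
  £520000 × 23% = £119600
  → £149000
  Less childcare facility credit £124000 → £25000

Excess of tentative minimum tax over regular tax: £121860 − £25000 = £96860.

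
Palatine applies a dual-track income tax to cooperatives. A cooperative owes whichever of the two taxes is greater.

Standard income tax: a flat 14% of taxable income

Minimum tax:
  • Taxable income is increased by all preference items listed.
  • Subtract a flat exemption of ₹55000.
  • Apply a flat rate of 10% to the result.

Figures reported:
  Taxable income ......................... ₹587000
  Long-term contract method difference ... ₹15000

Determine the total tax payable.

Minimum tax:
  Adjusted income: ₹587000 + ₹15000 = ₹602000
  Less exemption ₹55000 → base ₹547000
  ₹547000 × 10% = ₹54700

Standard income tax:
  ₹587000 × 14% = ₹82180

₹82180 > ₹54700, so the standard income tax governs.

₹82180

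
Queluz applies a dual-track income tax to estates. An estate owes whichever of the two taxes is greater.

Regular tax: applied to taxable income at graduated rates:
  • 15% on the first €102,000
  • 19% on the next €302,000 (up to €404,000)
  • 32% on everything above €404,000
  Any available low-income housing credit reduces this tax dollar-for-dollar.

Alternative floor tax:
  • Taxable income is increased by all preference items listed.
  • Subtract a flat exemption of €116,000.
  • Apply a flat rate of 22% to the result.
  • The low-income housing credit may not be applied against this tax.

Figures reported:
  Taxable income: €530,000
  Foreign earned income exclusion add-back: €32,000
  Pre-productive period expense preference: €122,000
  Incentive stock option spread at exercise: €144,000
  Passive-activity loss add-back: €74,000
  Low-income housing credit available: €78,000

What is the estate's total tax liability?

€172,920

Regular tax:
  €102,000 × 15% = €15,300
  €302,000 × 19% = €57,380
  €126,000 × 32% = €40,320
  → €113,000
  Less low-income housing credit €78,000 → €35,000

Alternative floor tax:
  Adjusted income: €530,000 + €32,000 + €122,000 + €144,000 + €74,000 = €902,000
  Less exemption €116,000 → base €786,000
  €786,000 × 22% = €172,920

€172,920 > €35,000, so the alternative floor tax is the binding amount.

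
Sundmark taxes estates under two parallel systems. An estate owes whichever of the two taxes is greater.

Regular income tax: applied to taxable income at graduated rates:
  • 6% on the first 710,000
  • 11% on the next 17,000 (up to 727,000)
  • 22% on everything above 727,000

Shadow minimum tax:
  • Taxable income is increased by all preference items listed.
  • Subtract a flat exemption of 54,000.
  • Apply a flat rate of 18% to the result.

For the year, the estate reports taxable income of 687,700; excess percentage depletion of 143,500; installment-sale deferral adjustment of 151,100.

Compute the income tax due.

167,094

Regular income tax:
  687,700 × 6% = 41,262

Shadow minimum tax:
  Adjusted income: 687,700 + 143,500 + 151,100 = 982,300
  Less exemption 54,000 → base 928,300
  928,300 × 18% = 167,094

167,094 > 41,262, so the shadow minimum tax is the binding amount.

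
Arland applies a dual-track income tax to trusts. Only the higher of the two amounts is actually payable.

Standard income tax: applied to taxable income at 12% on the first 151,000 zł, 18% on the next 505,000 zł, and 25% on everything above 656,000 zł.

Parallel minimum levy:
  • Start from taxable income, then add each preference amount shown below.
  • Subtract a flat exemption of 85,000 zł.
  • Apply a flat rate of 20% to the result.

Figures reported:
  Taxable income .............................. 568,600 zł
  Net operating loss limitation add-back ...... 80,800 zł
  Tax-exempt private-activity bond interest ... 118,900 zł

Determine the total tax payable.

Parallel minimum levy:
  Adjusted income: 568,600 zł + 80,800 zł + 118,900 zł = 768,300 zł
  Less exemption 85,000 zł → base 683,300 zł
  683,300 zł × 20% = 136,660 zł

Standard income tax:
  151,000 zł × 12% = 18,120 zł
  417,600 zł × 18% = 75,168 zł
  → 93,288 zł

136,660 zł > 93,288 zł, so the parallel minimum levy is the binding amount.

136,660 zł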